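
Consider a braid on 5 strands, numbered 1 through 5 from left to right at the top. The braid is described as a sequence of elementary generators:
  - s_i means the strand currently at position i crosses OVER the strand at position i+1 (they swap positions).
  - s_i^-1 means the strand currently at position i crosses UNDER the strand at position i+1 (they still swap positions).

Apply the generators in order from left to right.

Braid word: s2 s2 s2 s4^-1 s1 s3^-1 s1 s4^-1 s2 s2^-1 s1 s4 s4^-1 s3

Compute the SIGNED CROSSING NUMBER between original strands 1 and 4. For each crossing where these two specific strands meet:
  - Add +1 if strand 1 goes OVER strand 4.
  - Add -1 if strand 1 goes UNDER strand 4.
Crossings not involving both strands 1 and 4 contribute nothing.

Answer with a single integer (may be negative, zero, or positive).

Gen 1: crossing 2x3. Both 1&4? no. Sum: 0
Gen 2: crossing 3x2. Both 1&4? no. Sum: 0
Gen 3: crossing 2x3. Both 1&4? no. Sum: 0
Gen 4: crossing 4x5. Both 1&4? no. Sum: 0
Gen 5: crossing 1x3. Both 1&4? no. Sum: 0
Gen 6: crossing 2x5. Both 1&4? no. Sum: 0
Gen 7: crossing 3x1. Both 1&4? no. Sum: 0
Gen 8: crossing 2x4. Both 1&4? no. Sum: 0
Gen 9: crossing 3x5. Both 1&4? no. Sum: 0
Gen 10: crossing 5x3. Both 1&4? no. Sum: 0
Gen 11: crossing 1x3. Both 1&4? no. Sum: 0
Gen 12: crossing 4x2. Both 1&4? no. Sum: 0
Gen 13: crossing 2x4. Both 1&4? no. Sum: 0
Gen 14: crossing 5x4. Both 1&4? no. Sum: 0

Answer: 0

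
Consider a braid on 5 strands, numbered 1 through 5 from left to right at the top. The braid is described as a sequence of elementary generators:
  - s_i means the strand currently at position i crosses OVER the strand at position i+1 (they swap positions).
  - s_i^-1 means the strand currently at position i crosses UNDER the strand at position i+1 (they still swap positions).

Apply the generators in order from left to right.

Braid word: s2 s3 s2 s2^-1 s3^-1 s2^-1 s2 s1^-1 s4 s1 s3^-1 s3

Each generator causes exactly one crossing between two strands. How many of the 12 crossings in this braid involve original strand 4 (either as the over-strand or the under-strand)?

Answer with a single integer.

Answer: 5

Derivation:
Gen 1: crossing 2x3. Involves strand 4? no. Count so far: 0
Gen 2: crossing 2x4. Involves strand 4? yes. Count so far: 1
Gen 3: crossing 3x4. Involves strand 4? yes. Count so far: 2
Gen 4: crossing 4x3. Involves strand 4? yes. Count so far: 3
Gen 5: crossing 4x2. Involves strand 4? yes. Count so far: 4
Gen 6: crossing 3x2. Involves strand 4? no. Count so far: 4
Gen 7: crossing 2x3. Involves strand 4? no. Count so far: 4
Gen 8: crossing 1x3. Involves strand 4? no. Count so far: 4
Gen 9: crossing 4x5. Involves strand 4? yes. Count so far: 5
Gen 10: crossing 3x1. Involves strand 4? no. Count so far: 5
Gen 11: crossing 2x5. Involves strand 4? no. Count so far: 5
Gen 12: crossing 5x2. Involves strand 4? no. Count so far: 5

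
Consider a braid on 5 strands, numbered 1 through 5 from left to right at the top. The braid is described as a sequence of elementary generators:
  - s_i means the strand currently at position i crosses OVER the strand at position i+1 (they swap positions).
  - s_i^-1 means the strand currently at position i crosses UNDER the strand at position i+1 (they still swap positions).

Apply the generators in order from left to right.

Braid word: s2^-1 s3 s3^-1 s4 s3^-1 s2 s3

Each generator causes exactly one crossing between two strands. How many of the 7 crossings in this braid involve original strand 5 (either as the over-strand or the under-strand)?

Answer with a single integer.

Answer: 3

Derivation:
Gen 1: crossing 2x3. Involves strand 5? no. Count so far: 0
Gen 2: crossing 2x4. Involves strand 5? no. Count so far: 0
Gen 3: crossing 4x2. Involves strand 5? no. Count so far: 0
Gen 4: crossing 4x5. Involves strand 5? yes. Count so far: 1
Gen 5: crossing 2x5. Involves strand 5? yes. Count so far: 2
Gen 6: crossing 3x5. Involves strand 5? yes. Count so far: 3
Gen 7: crossing 3x2. Involves strand 5? no. Count so far: 3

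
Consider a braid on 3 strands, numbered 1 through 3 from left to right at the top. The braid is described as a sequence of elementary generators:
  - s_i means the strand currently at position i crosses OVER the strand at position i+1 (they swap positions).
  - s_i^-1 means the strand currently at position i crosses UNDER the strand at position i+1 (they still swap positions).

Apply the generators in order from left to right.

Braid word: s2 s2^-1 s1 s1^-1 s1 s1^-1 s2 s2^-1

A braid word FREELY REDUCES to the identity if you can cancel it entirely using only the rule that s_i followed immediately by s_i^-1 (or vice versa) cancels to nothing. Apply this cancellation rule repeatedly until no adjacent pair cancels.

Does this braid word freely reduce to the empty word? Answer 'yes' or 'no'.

Answer: yes

Derivation:
Gen 1 (s2): push. Stack: [s2]
Gen 2 (s2^-1): cancels prior s2. Stack: []
Gen 3 (s1): push. Stack: [s1]
Gen 4 (s1^-1): cancels prior s1. Stack: []
Gen 5 (s1): push. Stack: [s1]
Gen 6 (s1^-1): cancels prior s1. Stack: []
Gen 7 (s2): push. Stack: [s2]
Gen 8 (s2^-1): cancels prior s2. Stack: []
Reduced word: (empty)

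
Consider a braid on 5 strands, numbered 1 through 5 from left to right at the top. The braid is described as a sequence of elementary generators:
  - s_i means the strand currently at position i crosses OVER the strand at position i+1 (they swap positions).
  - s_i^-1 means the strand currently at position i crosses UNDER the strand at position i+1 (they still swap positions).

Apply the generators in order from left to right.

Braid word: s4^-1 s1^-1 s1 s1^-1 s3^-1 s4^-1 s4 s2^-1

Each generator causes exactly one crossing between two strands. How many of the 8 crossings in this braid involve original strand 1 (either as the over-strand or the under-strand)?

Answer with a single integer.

Gen 1: crossing 4x5. Involves strand 1? no. Count so far: 0
Gen 2: crossing 1x2. Involves strand 1? yes. Count so far: 1
Gen 3: crossing 2x1. Involves strand 1? yes. Count so far: 2
Gen 4: crossing 1x2. Involves strand 1? yes. Count so far: 3
Gen 5: crossing 3x5. Involves strand 1? no. Count so far: 3
Gen 6: crossing 3x4. Involves strand 1? no. Count so far: 3
Gen 7: crossing 4x3. Involves strand 1? no. Count so far: 3
Gen 8: crossing 1x5. Involves strand 1? yes. Count so far: 4

Answer: 4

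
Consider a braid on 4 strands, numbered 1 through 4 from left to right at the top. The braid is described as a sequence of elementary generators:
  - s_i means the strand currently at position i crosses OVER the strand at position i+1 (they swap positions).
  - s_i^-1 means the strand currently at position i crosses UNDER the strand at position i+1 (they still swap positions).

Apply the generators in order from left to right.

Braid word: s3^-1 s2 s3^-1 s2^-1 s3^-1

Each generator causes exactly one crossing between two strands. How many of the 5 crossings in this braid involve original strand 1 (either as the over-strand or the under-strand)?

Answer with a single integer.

Gen 1: crossing 3x4. Involves strand 1? no. Count so far: 0
Gen 2: crossing 2x4. Involves strand 1? no. Count so far: 0
Gen 3: crossing 2x3. Involves strand 1? no. Count so far: 0
Gen 4: crossing 4x3. Involves strand 1? no. Count so far: 0
Gen 5: crossing 4x2. Involves strand 1? no. Count so far: 0

Answer: 0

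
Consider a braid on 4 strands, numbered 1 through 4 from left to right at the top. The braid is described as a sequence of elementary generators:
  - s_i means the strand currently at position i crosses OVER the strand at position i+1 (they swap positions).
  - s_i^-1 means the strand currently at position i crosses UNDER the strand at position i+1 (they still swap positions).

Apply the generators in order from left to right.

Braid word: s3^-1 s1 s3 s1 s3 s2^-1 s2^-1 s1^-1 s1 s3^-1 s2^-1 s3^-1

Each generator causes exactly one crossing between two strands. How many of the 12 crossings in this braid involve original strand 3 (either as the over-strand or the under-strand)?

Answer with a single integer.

Answer: 5

Derivation:
Gen 1: crossing 3x4. Involves strand 3? yes. Count so far: 1
Gen 2: crossing 1x2. Involves strand 3? no. Count so far: 1
Gen 3: crossing 4x3. Involves strand 3? yes. Count so far: 2
Gen 4: crossing 2x1. Involves strand 3? no. Count so far: 2
Gen 5: crossing 3x4. Involves strand 3? yes. Count so far: 3
Gen 6: crossing 2x4. Involves strand 3? no. Count so far: 3
Gen 7: crossing 4x2. Involves strand 3? no. Count so far: 3
Gen 8: crossing 1x2. Involves strand 3? no. Count so far: 3
Gen 9: crossing 2x1. Involves strand 3? no. Count so far: 3
Gen 10: crossing 4x3. Involves strand 3? yes. Count so far: 4
Gen 11: crossing 2x3. Involves strand 3? yes. Count so far: 5
Gen 12: crossing 2x4. Involves strand 3? no. Count so far: 5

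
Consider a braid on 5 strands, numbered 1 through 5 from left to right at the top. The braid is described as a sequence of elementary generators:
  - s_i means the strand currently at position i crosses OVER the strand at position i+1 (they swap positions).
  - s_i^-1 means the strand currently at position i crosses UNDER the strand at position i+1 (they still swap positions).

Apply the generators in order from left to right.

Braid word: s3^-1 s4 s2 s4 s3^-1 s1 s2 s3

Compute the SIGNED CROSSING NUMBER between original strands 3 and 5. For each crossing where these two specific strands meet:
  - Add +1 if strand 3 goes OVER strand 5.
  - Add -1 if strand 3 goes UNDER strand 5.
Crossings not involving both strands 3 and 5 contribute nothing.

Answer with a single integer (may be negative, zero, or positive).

Gen 1: crossing 3x4. Both 3&5? no. Sum: 0
Gen 2: 3 over 5. Both 3&5? yes. Contrib: +1. Sum: 1
Gen 3: crossing 2x4. Both 3&5? no. Sum: 1
Gen 4: 5 over 3. Both 3&5? yes. Contrib: -1. Sum: 0
Gen 5: crossing 2x3. Both 3&5? no. Sum: 0
Gen 6: crossing 1x4. Both 3&5? no. Sum: 0
Gen 7: crossing 1x3. Both 3&5? no. Sum: 0
Gen 8: crossing 1x2. Both 3&5? no. Sum: 0

Answer: 0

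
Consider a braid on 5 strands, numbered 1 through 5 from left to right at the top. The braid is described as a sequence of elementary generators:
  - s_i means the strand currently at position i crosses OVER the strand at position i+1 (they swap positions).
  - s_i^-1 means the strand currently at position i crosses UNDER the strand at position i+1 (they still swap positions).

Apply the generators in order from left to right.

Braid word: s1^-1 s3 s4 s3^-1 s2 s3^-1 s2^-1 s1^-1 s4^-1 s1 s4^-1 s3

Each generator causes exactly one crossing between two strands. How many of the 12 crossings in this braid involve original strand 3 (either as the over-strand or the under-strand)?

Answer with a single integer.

Gen 1: crossing 1x2. Involves strand 3? no. Count so far: 0
Gen 2: crossing 3x4. Involves strand 3? yes. Count so far: 1
Gen 3: crossing 3x5. Involves strand 3? yes. Count so far: 2
Gen 4: crossing 4x5. Involves strand 3? no. Count so far: 2
Gen 5: crossing 1x5. Involves strand 3? no. Count so far: 2
Gen 6: crossing 1x4. Involves strand 3? no. Count so far: 2
Gen 7: crossing 5x4. Involves strand 3? no. Count so far: 2
Gen 8: crossing 2x4. Involves strand 3? no. Count so far: 2
Gen 9: crossing 1x3. Involves strand 3? yes. Count so far: 3
Gen 10: crossing 4x2. Involves strand 3? no. Count so far: 3
Gen 11: crossing 3x1. Involves strand 3? yes. Count so far: 4
Gen 12: crossing 5x1. Involves strand 3? no. Count so far: 4

Answer: 4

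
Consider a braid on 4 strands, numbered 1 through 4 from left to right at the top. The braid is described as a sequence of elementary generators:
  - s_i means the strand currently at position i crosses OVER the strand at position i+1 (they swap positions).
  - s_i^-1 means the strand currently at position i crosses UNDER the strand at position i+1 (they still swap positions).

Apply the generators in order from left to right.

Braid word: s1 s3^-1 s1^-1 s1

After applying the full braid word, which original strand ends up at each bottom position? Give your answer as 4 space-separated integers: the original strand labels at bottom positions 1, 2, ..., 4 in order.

Answer: 2 1 4 3

Derivation:
Gen 1 (s1): strand 1 crosses over strand 2. Perm now: [2 1 3 4]
Gen 2 (s3^-1): strand 3 crosses under strand 4. Perm now: [2 1 4 3]
Gen 3 (s1^-1): strand 2 crosses under strand 1. Perm now: [1 2 4 3]
Gen 4 (s1): strand 1 crosses over strand 2. Perm now: [2 1 4 3]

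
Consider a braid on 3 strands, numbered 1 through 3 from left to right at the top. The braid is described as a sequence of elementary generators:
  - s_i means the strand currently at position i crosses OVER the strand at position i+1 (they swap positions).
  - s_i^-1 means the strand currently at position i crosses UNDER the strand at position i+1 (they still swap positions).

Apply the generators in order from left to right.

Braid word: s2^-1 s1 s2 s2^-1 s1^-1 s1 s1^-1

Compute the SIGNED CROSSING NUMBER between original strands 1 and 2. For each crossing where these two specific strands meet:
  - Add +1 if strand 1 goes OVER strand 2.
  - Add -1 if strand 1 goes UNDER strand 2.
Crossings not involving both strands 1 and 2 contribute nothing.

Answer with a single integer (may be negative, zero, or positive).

Gen 1: crossing 2x3. Both 1&2? no. Sum: 0
Gen 2: crossing 1x3. Both 1&2? no. Sum: 0
Gen 3: 1 over 2. Both 1&2? yes. Contrib: +1. Sum: 1
Gen 4: 2 under 1. Both 1&2? yes. Contrib: +1. Sum: 2
Gen 5: crossing 3x1. Both 1&2? no. Sum: 2
Gen 6: crossing 1x3. Both 1&2? no. Sum: 2
Gen 7: crossing 3x1. Both 1&2? no. Sum: 2

Answer: 2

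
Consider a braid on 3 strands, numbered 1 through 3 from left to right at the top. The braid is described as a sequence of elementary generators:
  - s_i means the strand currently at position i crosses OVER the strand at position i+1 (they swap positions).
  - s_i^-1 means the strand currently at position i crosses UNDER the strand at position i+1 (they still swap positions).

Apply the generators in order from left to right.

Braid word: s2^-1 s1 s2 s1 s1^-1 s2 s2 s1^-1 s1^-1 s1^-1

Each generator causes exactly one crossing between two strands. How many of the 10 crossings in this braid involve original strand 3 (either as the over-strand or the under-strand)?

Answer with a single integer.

Answer: 7

Derivation:
Gen 1: crossing 2x3. Involves strand 3? yes. Count so far: 1
Gen 2: crossing 1x3. Involves strand 3? yes. Count so far: 2
Gen 3: crossing 1x2. Involves strand 3? no. Count so far: 2
Gen 4: crossing 3x2. Involves strand 3? yes. Count so far: 3
Gen 5: crossing 2x3. Involves strand 3? yes. Count so far: 4
Gen 6: crossing 2x1. Involves strand 3? no. Count so far: 4
Gen 7: crossing 1x2. Involves strand 3? no. Count so far: 4
Gen 8: crossing 3x2. Involves strand 3? yes. Count so far: 5
Gen 9: crossing 2x3. Involves strand 3? yes. Count so far: 6
Gen 10: crossing 3x2. Involves strand 3? yes. Count so far: 7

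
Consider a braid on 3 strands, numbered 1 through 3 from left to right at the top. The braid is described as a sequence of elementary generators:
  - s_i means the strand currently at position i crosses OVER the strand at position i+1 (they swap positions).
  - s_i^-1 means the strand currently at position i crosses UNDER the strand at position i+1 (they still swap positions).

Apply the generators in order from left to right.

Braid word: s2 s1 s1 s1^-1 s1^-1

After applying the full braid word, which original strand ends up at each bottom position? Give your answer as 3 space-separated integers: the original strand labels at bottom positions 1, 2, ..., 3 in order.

Gen 1 (s2): strand 2 crosses over strand 3. Perm now: [1 3 2]
Gen 2 (s1): strand 1 crosses over strand 3. Perm now: [3 1 2]
Gen 3 (s1): strand 3 crosses over strand 1. Perm now: [1 3 2]
Gen 4 (s1^-1): strand 1 crosses under strand 3. Perm now: [3 1 2]
Gen 5 (s1^-1): strand 3 crosses under strand 1. Perm now: [1 3 2]

Answer: 1 3 2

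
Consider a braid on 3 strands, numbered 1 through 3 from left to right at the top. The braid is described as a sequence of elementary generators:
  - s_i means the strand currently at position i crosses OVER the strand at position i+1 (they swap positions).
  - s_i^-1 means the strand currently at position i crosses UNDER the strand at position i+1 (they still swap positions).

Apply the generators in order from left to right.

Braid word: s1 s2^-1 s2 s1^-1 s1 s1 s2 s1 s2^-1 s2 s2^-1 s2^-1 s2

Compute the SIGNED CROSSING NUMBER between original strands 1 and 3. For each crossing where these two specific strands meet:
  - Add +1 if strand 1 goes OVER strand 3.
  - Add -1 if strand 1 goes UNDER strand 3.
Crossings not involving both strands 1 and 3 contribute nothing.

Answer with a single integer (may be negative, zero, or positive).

Gen 1: crossing 1x2. Both 1&3? no. Sum: 0
Gen 2: 1 under 3. Both 1&3? yes. Contrib: -1. Sum: -1
Gen 3: 3 over 1. Both 1&3? yes. Contrib: -1. Sum: -2
Gen 4: crossing 2x1. Both 1&3? no. Sum: -2
Gen 5: crossing 1x2. Both 1&3? no. Sum: -2
Gen 6: crossing 2x1. Both 1&3? no. Sum: -2
Gen 7: crossing 2x3. Both 1&3? no. Sum: -2
Gen 8: 1 over 3. Both 1&3? yes. Contrib: +1. Sum: -1
Gen 9: crossing 1x2. Both 1&3? no. Sum: -1
Gen 10: crossing 2x1. Both 1&3? no. Sum: -1
Gen 11: crossing 1x2. Both 1&3? no. Sum: -1
Gen 12: crossing 2x1. Both 1&3? no. Sum: -1
Gen 13: crossing 1x2. Both 1&3? no. Sum: -1

Answer: -1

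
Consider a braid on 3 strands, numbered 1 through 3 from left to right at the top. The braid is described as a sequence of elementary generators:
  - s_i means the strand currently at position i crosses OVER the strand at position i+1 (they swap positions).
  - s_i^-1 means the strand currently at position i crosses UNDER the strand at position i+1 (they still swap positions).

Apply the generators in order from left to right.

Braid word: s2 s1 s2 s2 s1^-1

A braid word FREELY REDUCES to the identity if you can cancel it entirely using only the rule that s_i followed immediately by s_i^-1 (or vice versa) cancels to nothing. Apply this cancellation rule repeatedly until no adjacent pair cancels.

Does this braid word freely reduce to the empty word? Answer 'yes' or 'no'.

Gen 1 (s2): push. Stack: [s2]
Gen 2 (s1): push. Stack: [s2 s1]
Gen 3 (s2): push. Stack: [s2 s1 s2]
Gen 4 (s2): push. Stack: [s2 s1 s2 s2]
Gen 5 (s1^-1): push. Stack: [s2 s1 s2 s2 s1^-1]
Reduced word: s2 s1 s2 s2 s1^-1

Answer: no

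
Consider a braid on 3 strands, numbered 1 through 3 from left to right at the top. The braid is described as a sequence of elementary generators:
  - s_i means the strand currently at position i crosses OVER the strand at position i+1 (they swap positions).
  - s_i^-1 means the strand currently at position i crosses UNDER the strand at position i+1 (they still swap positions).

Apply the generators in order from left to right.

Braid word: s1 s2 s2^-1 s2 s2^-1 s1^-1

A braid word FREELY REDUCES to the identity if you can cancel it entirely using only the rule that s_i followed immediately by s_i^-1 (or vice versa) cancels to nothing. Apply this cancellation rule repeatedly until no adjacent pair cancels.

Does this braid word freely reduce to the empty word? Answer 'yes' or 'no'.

Gen 1 (s1): push. Stack: [s1]
Gen 2 (s2): push. Stack: [s1 s2]
Gen 3 (s2^-1): cancels prior s2. Stack: [s1]
Gen 4 (s2): push. Stack: [s1 s2]
Gen 5 (s2^-1): cancels prior s2. Stack: [s1]
Gen 6 (s1^-1): cancels prior s1. Stack: []
Reduced word: (empty)

Answer: yes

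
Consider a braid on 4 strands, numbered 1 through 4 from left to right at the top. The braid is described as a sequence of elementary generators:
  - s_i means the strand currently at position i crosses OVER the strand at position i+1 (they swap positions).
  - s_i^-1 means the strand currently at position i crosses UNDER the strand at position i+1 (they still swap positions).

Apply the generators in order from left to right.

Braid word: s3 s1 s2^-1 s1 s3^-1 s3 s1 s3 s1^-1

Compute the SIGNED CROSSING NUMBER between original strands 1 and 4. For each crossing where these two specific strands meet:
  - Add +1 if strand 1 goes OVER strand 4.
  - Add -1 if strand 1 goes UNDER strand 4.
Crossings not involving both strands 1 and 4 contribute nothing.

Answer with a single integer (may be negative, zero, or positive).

Gen 1: crossing 3x4. Both 1&4? no. Sum: 0
Gen 2: crossing 1x2. Both 1&4? no. Sum: 0
Gen 3: 1 under 4. Both 1&4? yes. Contrib: -1. Sum: -1
Gen 4: crossing 2x4. Both 1&4? no. Sum: -1
Gen 5: crossing 1x3. Both 1&4? no. Sum: -1
Gen 6: crossing 3x1. Both 1&4? no. Sum: -1
Gen 7: crossing 4x2. Both 1&4? no. Sum: -1
Gen 8: crossing 1x3. Both 1&4? no. Sum: -1
Gen 9: crossing 2x4. Both 1&4? no. Sum: -1

Answer: -1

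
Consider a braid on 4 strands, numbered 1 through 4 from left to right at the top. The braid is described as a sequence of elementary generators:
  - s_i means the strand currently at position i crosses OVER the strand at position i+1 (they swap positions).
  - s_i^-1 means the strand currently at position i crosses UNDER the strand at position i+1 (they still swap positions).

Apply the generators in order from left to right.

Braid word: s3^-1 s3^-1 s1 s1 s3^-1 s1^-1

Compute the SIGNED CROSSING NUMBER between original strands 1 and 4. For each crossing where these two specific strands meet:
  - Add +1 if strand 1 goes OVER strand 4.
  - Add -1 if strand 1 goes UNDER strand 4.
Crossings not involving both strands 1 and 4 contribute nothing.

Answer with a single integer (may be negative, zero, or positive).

Gen 1: crossing 3x4. Both 1&4? no. Sum: 0
Gen 2: crossing 4x3. Both 1&4? no. Sum: 0
Gen 3: crossing 1x2. Both 1&4? no. Sum: 0
Gen 4: crossing 2x1. Both 1&4? no. Sum: 0
Gen 5: crossing 3x4. Both 1&4? no. Sum: 0
Gen 6: crossing 1x2. Both 1&4? no. Sum: 0

Answer: 0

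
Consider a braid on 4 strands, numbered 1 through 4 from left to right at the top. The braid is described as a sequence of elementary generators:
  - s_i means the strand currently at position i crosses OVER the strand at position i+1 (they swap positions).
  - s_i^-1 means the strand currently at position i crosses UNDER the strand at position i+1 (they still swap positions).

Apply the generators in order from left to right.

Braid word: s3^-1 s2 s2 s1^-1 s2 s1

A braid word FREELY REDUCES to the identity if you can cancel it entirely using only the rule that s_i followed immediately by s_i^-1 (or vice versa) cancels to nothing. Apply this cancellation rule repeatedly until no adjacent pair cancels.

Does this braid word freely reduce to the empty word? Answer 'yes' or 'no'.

Answer: no

Derivation:
Gen 1 (s3^-1): push. Stack: [s3^-1]
Gen 2 (s2): push. Stack: [s3^-1 s2]
Gen 3 (s2): push. Stack: [s3^-1 s2 s2]
Gen 4 (s1^-1): push. Stack: [s3^-1 s2 s2 s1^-1]
Gen 5 (s2): push. Stack: [s3^-1 s2 s2 s1^-1 s2]
Gen 6 (s1): push. Stack: [s3^-1 s2 s2 s1^-1 s2 s1]
Reduced word: s3^-1 s2 s2 s1^-1 s2 s1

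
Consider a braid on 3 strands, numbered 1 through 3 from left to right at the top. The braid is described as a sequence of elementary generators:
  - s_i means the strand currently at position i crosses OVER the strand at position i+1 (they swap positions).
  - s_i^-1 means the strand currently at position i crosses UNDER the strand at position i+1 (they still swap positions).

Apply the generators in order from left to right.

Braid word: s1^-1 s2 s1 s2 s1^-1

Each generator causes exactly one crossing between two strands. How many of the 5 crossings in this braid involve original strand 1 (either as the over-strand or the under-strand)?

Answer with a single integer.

Answer: 4

Derivation:
Gen 1: crossing 1x2. Involves strand 1? yes. Count so far: 1
Gen 2: crossing 1x3. Involves strand 1? yes. Count so far: 2
Gen 3: crossing 2x3. Involves strand 1? no. Count so far: 2
Gen 4: crossing 2x1. Involves strand 1? yes. Count so far: 3
Gen 5: crossing 3x1. Involves strand 1? yes. Count so far: 4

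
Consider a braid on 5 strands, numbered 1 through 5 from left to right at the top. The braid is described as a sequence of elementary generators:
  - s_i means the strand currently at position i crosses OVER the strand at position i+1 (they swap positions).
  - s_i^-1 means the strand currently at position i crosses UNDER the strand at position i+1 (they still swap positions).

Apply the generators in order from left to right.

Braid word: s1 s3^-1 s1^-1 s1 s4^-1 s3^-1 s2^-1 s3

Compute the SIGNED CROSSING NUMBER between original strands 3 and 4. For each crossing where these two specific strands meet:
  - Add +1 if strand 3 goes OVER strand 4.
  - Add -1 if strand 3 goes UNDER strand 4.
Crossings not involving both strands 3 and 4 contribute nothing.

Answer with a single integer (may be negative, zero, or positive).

Answer: -1

Derivation:
Gen 1: crossing 1x2. Both 3&4? no. Sum: 0
Gen 2: 3 under 4. Both 3&4? yes. Contrib: -1. Sum: -1
Gen 3: crossing 2x1. Both 3&4? no. Sum: -1
Gen 4: crossing 1x2. Both 3&4? no. Sum: -1
Gen 5: crossing 3x5. Both 3&4? no. Sum: -1
Gen 6: crossing 4x5. Both 3&4? no. Sum: -1
Gen 7: crossing 1x5. Both 3&4? no. Sum: -1
Gen 8: crossing 1x4. Both 3&4? no. Sum: -1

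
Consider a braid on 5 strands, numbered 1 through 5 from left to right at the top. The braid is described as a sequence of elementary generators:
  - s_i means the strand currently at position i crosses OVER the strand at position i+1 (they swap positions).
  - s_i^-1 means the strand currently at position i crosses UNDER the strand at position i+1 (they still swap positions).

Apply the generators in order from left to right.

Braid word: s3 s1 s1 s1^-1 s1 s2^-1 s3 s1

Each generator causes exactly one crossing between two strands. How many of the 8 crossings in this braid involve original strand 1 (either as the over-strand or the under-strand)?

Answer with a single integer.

Gen 1: crossing 3x4. Involves strand 1? no. Count so far: 0
Gen 2: crossing 1x2. Involves strand 1? yes. Count so far: 1
Gen 3: crossing 2x1. Involves strand 1? yes. Count so far: 2
Gen 4: crossing 1x2. Involves strand 1? yes. Count so far: 3
Gen 5: crossing 2x1. Involves strand 1? yes. Count so far: 4
Gen 6: crossing 2x4. Involves strand 1? no. Count so far: 4
Gen 7: crossing 2x3. Involves strand 1? no. Count so far: 4
Gen 8: crossing 1x4. Involves strand 1? yes. Count so far: 5

Answer: 5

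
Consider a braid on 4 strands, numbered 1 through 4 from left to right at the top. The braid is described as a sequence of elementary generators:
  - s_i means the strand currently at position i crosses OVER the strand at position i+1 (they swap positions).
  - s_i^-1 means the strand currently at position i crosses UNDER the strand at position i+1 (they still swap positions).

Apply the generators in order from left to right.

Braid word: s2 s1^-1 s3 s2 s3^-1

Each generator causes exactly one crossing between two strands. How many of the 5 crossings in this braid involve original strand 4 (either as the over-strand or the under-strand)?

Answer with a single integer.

Gen 1: crossing 2x3. Involves strand 4? no. Count so far: 0
Gen 2: crossing 1x3. Involves strand 4? no. Count so far: 0
Gen 3: crossing 2x4. Involves strand 4? yes. Count so far: 1
Gen 4: crossing 1x4. Involves strand 4? yes. Count so far: 2
Gen 5: crossing 1x2. Involves strand 4? no. Count so far: 2

Answer: 2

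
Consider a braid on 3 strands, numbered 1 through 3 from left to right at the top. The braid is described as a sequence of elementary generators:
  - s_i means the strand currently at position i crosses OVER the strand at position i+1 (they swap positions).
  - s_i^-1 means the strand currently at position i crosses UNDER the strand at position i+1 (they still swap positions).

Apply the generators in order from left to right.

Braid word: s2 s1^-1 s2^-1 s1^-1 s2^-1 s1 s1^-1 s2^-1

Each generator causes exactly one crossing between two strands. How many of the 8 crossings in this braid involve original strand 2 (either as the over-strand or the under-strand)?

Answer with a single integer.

Gen 1: crossing 2x3. Involves strand 2? yes. Count so far: 1
Gen 2: crossing 1x3. Involves strand 2? no. Count so far: 1
Gen 3: crossing 1x2. Involves strand 2? yes. Count so far: 2
Gen 4: crossing 3x2. Involves strand 2? yes. Count so far: 3
Gen 5: crossing 3x1. Involves strand 2? no. Count so far: 3
Gen 6: crossing 2x1. Involves strand 2? yes. Count so far: 4
Gen 7: crossing 1x2. Involves strand 2? yes. Count so far: 5
Gen 8: crossing 1x3. Involves strand 2? no. Count so far: 5

Answer: 5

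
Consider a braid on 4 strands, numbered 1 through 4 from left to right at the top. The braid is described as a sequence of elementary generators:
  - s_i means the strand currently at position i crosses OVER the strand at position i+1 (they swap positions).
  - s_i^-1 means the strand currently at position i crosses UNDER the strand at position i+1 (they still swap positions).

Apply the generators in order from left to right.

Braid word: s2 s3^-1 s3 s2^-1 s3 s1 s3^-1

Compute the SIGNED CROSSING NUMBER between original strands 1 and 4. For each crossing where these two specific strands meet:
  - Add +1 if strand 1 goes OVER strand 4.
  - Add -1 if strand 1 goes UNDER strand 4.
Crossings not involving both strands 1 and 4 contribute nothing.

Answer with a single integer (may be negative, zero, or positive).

Gen 1: crossing 2x3. Both 1&4? no. Sum: 0
Gen 2: crossing 2x4. Both 1&4? no. Sum: 0
Gen 3: crossing 4x2. Both 1&4? no. Sum: 0
Gen 4: crossing 3x2. Both 1&4? no. Sum: 0
Gen 5: crossing 3x4. Both 1&4? no. Sum: 0
Gen 6: crossing 1x2. Both 1&4? no. Sum: 0
Gen 7: crossing 4x3. Both 1&4? no. Sum: 0

Answer: 0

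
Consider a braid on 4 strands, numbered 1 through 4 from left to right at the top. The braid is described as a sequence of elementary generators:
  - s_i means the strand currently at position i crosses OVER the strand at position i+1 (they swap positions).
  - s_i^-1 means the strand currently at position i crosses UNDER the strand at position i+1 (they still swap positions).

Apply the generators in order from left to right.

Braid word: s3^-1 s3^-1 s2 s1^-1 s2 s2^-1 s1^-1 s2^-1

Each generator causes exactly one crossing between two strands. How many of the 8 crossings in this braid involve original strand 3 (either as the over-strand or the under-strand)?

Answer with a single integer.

Gen 1: crossing 3x4. Involves strand 3? yes. Count so far: 1
Gen 2: crossing 4x3. Involves strand 3? yes. Count so far: 2
Gen 3: crossing 2x3. Involves strand 3? yes. Count so far: 3
Gen 4: crossing 1x3. Involves strand 3? yes. Count so far: 4
Gen 5: crossing 1x2. Involves strand 3? no. Count so far: 4
Gen 6: crossing 2x1. Involves strand 3? no. Count so far: 4
Gen 7: crossing 3x1. Involves strand 3? yes. Count so far: 5
Gen 8: crossing 3x2. Involves strand 3? yes. Count so far: 6

Answer: 6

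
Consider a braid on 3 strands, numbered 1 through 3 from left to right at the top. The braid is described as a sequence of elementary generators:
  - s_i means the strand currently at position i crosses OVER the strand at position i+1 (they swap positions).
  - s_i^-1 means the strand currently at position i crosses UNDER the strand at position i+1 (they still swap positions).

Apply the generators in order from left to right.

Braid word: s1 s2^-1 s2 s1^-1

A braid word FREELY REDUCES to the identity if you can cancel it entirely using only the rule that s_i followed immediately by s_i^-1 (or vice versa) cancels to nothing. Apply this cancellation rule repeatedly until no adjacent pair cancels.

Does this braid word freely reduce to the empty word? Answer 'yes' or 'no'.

Gen 1 (s1): push. Stack: [s1]
Gen 2 (s2^-1): push. Stack: [s1 s2^-1]
Gen 3 (s2): cancels prior s2^-1. Stack: [s1]
Gen 4 (s1^-1): cancels prior s1. Stack: []
Reduced word: (empty)

Answer: yes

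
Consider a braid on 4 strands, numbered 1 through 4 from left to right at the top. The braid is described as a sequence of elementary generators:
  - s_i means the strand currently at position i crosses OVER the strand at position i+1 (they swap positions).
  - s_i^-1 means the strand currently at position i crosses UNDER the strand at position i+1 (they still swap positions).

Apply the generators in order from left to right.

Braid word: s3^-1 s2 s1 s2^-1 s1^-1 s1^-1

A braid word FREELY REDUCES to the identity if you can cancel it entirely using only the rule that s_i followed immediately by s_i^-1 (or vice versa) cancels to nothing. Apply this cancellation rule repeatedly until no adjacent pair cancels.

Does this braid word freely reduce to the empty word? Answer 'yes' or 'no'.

Answer: no

Derivation:
Gen 1 (s3^-1): push. Stack: [s3^-1]
Gen 2 (s2): push. Stack: [s3^-1 s2]
Gen 3 (s1): push. Stack: [s3^-1 s2 s1]
Gen 4 (s2^-1): push. Stack: [s3^-1 s2 s1 s2^-1]
Gen 5 (s1^-1): push. Stack: [s3^-1 s2 s1 s2^-1 s1^-1]
Gen 6 (s1^-1): push. Stack: [s3^-1 s2 s1 s2^-1 s1^-1 s1^-1]
Reduced word: s3^-1 s2 s1 s2^-1 s1^-1 s1^-1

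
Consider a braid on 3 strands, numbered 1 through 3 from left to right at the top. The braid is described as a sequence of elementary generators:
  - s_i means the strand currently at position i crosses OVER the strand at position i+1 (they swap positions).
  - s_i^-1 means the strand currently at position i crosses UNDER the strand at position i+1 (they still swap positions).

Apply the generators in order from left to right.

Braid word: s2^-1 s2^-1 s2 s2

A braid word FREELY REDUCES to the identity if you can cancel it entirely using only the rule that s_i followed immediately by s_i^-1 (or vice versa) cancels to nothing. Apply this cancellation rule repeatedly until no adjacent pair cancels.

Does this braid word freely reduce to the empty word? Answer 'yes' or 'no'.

Gen 1 (s2^-1): push. Stack: [s2^-1]
Gen 2 (s2^-1): push. Stack: [s2^-1 s2^-1]
Gen 3 (s2): cancels prior s2^-1. Stack: [s2^-1]
Gen 4 (s2): cancels prior s2^-1. Stack: []
Reduced word: (empty)

Answer: yes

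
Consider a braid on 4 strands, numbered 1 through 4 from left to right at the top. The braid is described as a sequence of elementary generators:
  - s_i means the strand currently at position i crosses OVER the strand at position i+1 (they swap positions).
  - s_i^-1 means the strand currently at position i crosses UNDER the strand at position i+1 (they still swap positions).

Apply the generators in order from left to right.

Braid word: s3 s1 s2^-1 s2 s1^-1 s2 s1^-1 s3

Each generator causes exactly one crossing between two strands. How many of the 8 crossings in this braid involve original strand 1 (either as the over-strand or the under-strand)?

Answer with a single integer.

Gen 1: crossing 3x4. Involves strand 1? no. Count so far: 0
Gen 2: crossing 1x2. Involves strand 1? yes. Count so far: 1
Gen 3: crossing 1x4. Involves strand 1? yes. Count so far: 2
Gen 4: crossing 4x1. Involves strand 1? yes. Count so far: 3
Gen 5: crossing 2x1. Involves strand 1? yes. Count so far: 4
Gen 6: crossing 2x4. Involves strand 1? no. Count so far: 4
Gen 7: crossing 1x4. Involves strand 1? yes. Count so far: 5
Gen 8: crossing 2x3. Involves strand 1? no. Count so far: 5

Answer: 5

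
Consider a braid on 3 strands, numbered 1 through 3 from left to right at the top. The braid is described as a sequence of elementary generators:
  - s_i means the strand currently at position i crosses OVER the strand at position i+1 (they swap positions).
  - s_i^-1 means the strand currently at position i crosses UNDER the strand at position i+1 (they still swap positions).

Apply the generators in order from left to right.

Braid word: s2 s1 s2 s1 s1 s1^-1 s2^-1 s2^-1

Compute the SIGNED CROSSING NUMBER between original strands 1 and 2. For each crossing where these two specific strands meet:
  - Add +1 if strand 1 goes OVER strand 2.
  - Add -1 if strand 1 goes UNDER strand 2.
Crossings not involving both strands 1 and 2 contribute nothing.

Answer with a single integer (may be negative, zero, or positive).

Gen 1: crossing 2x3. Both 1&2? no. Sum: 0
Gen 2: crossing 1x3. Both 1&2? no. Sum: 0
Gen 3: 1 over 2. Both 1&2? yes. Contrib: +1. Sum: 1
Gen 4: crossing 3x2. Both 1&2? no. Sum: 1
Gen 5: crossing 2x3. Both 1&2? no. Sum: 1
Gen 6: crossing 3x2. Both 1&2? no. Sum: 1
Gen 7: crossing 3x1. Both 1&2? no. Sum: 1
Gen 8: crossing 1x3. Both 1&2? no. Sum: 1

Answer: 1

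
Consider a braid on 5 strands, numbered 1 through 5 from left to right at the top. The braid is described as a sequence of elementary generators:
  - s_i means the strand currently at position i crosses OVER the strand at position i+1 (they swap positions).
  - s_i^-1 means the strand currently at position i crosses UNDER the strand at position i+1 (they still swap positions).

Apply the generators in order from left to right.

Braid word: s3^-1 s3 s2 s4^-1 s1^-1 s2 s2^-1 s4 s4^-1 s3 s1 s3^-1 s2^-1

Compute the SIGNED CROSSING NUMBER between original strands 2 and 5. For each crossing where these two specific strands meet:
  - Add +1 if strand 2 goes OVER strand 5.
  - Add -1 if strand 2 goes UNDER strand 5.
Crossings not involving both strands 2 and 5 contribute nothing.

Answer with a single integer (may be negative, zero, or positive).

Gen 1: crossing 3x4. Both 2&5? no. Sum: 0
Gen 2: crossing 4x3. Both 2&5? no. Sum: 0
Gen 3: crossing 2x3. Both 2&5? no. Sum: 0
Gen 4: crossing 4x5. Both 2&5? no. Sum: 0
Gen 5: crossing 1x3. Both 2&5? no. Sum: 0
Gen 6: crossing 1x2. Both 2&5? no. Sum: 0
Gen 7: crossing 2x1. Both 2&5? no. Sum: 0
Gen 8: crossing 5x4. Both 2&5? no. Sum: 0
Gen 9: crossing 4x5. Both 2&5? no. Sum: 0
Gen 10: 2 over 5. Both 2&5? yes. Contrib: +1. Sum: 1
Gen 11: crossing 3x1. Both 2&5? no. Sum: 1
Gen 12: 5 under 2. Both 2&5? yes. Contrib: +1. Sum: 2
Gen 13: crossing 3x2. Both 2&5? no. Sum: 2

Answer: 2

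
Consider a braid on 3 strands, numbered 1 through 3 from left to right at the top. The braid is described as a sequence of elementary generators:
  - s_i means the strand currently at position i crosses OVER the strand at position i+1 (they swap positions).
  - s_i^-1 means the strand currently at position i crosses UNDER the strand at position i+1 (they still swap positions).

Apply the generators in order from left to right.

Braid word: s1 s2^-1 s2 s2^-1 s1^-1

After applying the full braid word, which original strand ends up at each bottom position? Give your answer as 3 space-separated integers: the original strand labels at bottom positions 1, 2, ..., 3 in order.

Gen 1 (s1): strand 1 crosses over strand 2. Perm now: [2 1 3]
Gen 2 (s2^-1): strand 1 crosses under strand 3. Perm now: [2 3 1]
Gen 3 (s2): strand 3 crosses over strand 1. Perm now: [2 1 3]
Gen 4 (s2^-1): strand 1 crosses under strand 3. Perm now: [2 3 1]
Gen 5 (s1^-1): strand 2 crosses under strand 3. Perm now: [3 2 1]

Answer: 3 2 1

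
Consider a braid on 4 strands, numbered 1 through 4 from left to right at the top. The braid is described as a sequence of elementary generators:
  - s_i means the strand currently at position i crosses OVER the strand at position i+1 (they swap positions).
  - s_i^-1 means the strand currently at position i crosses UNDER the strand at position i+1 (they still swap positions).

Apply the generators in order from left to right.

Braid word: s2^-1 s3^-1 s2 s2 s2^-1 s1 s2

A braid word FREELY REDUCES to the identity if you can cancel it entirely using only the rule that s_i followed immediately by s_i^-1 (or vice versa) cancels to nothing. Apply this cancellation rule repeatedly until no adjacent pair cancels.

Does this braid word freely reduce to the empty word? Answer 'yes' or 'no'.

Gen 1 (s2^-1): push. Stack: [s2^-1]
Gen 2 (s3^-1): push. Stack: [s2^-1 s3^-1]
Gen 3 (s2): push. Stack: [s2^-1 s3^-1 s2]
Gen 4 (s2): push. Stack: [s2^-1 s3^-1 s2 s2]
Gen 5 (s2^-1): cancels prior s2. Stack: [s2^-1 s3^-1 s2]
Gen 6 (s1): push. Stack: [s2^-1 s3^-1 s2 s1]
Gen 7 (s2): push. Stack: [s2^-1 s3^-1 s2 s1 s2]
Reduced word: s2^-1 s3^-1 s2 s1 s2

Answer: no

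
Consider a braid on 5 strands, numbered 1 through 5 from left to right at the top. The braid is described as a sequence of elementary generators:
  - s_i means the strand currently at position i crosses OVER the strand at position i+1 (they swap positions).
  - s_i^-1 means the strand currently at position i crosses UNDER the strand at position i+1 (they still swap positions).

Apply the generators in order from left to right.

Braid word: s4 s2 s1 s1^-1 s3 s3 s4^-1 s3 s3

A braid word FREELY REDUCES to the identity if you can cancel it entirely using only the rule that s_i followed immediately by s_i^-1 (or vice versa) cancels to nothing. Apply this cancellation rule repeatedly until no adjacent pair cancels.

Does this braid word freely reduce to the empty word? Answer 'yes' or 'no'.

Gen 1 (s4): push. Stack: [s4]
Gen 2 (s2): push. Stack: [s4 s2]
Gen 3 (s1): push. Stack: [s4 s2 s1]
Gen 4 (s1^-1): cancels prior s1. Stack: [s4 s2]
Gen 5 (s3): push. Stack: [s4 s2 s3]
Gen 6 (s3): push. Stack: [s4 s2 s3 s3]
Gen 7 (s4^-1): push. Stack: [s4 s2 s3 s3 s4^-1]
Gen 8 (s3): push. Stack: [s4 s2 s3 s3 s4^-1 s3]
Gen 9 (s3): push. Stack: [s4 s2 s3 s3 s4^-1 s3 s3]
Reduced word: s4 s2 s3 s3 s4^-1 s3 s3

Answer: no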